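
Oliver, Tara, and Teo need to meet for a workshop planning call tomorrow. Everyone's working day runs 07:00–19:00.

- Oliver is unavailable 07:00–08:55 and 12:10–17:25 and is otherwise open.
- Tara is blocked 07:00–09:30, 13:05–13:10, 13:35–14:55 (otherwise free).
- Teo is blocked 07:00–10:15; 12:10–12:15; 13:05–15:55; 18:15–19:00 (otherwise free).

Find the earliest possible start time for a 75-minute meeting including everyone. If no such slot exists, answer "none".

Oliver free: 08:55-12:10, 17:25-19:00 (invert busy blocks within the working day).
Tara free: 09:30-13:05, 13:10-13:35, 14:55-19:00 (invert busy blocks within the working day).
Teo free: 10:15-12:10, 12:15-13:05, 15:55-18:15 (invert busy blocks within the working day).
Oliver ∩ Tara: 09:30-12:10, 17:25-19:00.
Oliver ∩ Tara ∩ Teo: 10:15-12:10, 17:25-18:15.
The first common window of at least 75 minutes is 10:15-12:10, so the earliest start is 10:15.

10:15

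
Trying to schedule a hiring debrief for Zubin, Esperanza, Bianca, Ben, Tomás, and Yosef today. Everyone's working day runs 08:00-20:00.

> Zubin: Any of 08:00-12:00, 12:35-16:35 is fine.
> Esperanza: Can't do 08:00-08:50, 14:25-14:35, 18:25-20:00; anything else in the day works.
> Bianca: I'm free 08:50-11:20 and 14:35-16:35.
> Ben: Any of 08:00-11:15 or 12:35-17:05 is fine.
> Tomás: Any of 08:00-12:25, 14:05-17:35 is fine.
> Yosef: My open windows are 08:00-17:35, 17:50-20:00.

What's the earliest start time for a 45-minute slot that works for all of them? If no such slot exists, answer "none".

08:50

Zubin free: 08:00-12:00, 12:35-16:35.
Esperanza free: 08:50-14:25, 14:35-18:25 (invert busy blocks within the working day).
Bianca free: 08:50-11:20, 14:35-16:35.
Ben free: 08:00-11:15, 12:35-17:05.
Tomás free: 08:00-12:25, 14:05-17:35.
Yosef free: 08:00-17:35, 17:50-20:00.
Zubin ∩ Esperanza: 08:50-12:00, 12:35-14:25, 14:35-16:35.
Zubin ∩ Esperanza ∩ Bianca: 08:50-11:20, 14:35-16:35.
Zubin ∩ Esperanza ∩ Bianca ∩ Ben: 08:50-11:15, 14:35-16:35.
Zubin ∩ Esperanza ∩ Bianca ∩ Ben ∩ Tomás: 08:50-11:15, 14:35-16:35.
Zubin ∩ Esperanza ∩ Bianca ∩ Ben ∩ Tomás ∩ Yosef: 08:50-11:15, 14:35-16:35.
The first common window of at least 45 minutes is 08:50-11:15, so the earliest start is 08:50.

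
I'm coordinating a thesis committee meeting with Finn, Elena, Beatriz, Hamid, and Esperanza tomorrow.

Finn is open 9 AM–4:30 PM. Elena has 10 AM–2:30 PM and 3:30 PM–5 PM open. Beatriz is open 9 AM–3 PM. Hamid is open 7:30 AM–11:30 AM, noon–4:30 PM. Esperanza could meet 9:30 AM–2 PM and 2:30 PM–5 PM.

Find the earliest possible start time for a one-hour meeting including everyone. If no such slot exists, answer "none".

10:00

Finn ∩ Elena: 10:00-14:30, 15:30-16:30.
Finn ∩ Elena ∩ Beatriz: 10:00-14:30.
Finn ∩ Elena ∩ Beatriz ∩ Hamid: 10:00-11:30, 12:00-14:30.
Finn ∩ Elena ∩ Beatriz ∩ Hamid ∩ Esperanza: 10:00-11:30, 12:00-14:00.
The first common window of at least 60 minutes is 10:00-11:30, so the earliest start is 10:00.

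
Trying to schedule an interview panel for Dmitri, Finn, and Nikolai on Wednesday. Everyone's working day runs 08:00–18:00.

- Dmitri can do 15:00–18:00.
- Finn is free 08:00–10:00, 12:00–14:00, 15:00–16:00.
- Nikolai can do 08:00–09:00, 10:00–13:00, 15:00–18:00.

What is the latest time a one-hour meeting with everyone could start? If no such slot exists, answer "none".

Dmitri ∩ Finn: 15:00-16:00.
Dmitri ∩ Finn ∩ Nikolai: 15:00-16:00.
The last common window of at least 60 minutes is 15:00-16:00; a 60-minute meeting can start as late as 15:00 and still end by 16:00.

15:00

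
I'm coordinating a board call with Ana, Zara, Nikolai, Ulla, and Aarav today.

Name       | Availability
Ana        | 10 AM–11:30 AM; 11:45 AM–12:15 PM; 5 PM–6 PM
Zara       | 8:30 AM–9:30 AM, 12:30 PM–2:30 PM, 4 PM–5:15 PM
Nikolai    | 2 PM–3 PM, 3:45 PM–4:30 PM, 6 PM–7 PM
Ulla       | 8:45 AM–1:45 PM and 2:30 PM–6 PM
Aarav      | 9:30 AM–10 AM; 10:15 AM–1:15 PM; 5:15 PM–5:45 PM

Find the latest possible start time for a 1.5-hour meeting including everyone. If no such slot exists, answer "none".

none

Ana ∩ Zara: 17:00-17:15.
Ana ∩ Zara ∩ Nikolai: ∅.
Ana ∩ Zara ∩ Nikolai ∩ Ulla: ∅.
Ana ∩ Zara ∩ Nikolai ∩ Ulla ∩ Aarav: ∅.
There is no time when everyone is free.
No common window is at least 90 minutes long.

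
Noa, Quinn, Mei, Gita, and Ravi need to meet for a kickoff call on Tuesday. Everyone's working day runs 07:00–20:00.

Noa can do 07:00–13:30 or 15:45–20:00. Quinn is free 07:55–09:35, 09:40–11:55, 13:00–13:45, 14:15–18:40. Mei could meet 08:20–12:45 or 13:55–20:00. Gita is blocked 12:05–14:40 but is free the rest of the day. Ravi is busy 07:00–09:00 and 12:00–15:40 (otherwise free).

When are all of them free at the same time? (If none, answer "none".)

09:00-09:35, 09:40-11:55, 15:45-18:40

Noa free: 07:00-13:30, 15:45-20:00.
Quinn free: 07:55-09:35, 09:40-11:55, 13:00-13:45, 14:15-18:40.
Mei free: 08:20-12:45, 13:55-20:00.
Gita free: 07:00-12:05, 14:40-20:00 (invert busy blocks within the working day).
Ravi free: 09:00-12:00, 15:40-20:00 (invert busy blocks within the working day).
Noa ∩ Quinn: 07:55-09:35, 09:40-11:55, 13:00-13:30, 15:45-18:40.
Noa ∩ Quinn ∩ Mei: 08:20-09:35, 09:40-11:55, 15:45-18:40.
Noa ∩ Quinn ∩ Mei ∩ Gita: 08:20-09:35, 09:40-11:55, 15:45-18:40.
Noa ∩ Quinn ∩ Mei ∩ Gita ∩ Ravi: 09:00-09:35, 09:40-11:55, 15:45-18:40.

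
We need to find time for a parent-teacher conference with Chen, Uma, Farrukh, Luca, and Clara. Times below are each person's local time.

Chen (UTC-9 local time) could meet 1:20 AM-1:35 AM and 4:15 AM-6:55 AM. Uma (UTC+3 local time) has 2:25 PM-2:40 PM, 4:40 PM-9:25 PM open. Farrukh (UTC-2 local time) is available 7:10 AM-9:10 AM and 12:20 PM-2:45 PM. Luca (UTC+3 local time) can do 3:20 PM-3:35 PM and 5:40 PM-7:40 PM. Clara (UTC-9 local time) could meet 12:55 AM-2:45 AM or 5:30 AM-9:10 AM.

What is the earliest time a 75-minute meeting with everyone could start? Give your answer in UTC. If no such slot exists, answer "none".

Chen in UTC: 10:20-10:35, 13:15-15:55 (add 9h to convert from UTC-9).
Uma in UTC: 11:25-11:40, 13:40-18:25 (subtract 3h to convert from UTC+3).
Farrukh in UTC: 09:10-11:10, 14:20-16:45 (add 2h to convert from UTC-2).
Luca in UTC: 12:20-12:35, 14:40-16:40 (subtract 3h to convert from UTC+3).
Clara in UTC: 09:55-11:45, 14:30-18:10 (add 9h to convert from UTC-9).
Chen ∩ Uma: 13:40-15:55.
Chen ∩ Uma ∩ Farrukh: 14:20-15:55.
Chen ∩ Uma ∩ Farrukh ∩ Luca: 14:40-15:55.
Chen ∩ Uma ∩ Farrukh ∩ Luca ∩ Clara: 14:40-15:55.
The first common window of at least 75 minutes is 14:40-15:55, so the earliest start is 14:40.

14:40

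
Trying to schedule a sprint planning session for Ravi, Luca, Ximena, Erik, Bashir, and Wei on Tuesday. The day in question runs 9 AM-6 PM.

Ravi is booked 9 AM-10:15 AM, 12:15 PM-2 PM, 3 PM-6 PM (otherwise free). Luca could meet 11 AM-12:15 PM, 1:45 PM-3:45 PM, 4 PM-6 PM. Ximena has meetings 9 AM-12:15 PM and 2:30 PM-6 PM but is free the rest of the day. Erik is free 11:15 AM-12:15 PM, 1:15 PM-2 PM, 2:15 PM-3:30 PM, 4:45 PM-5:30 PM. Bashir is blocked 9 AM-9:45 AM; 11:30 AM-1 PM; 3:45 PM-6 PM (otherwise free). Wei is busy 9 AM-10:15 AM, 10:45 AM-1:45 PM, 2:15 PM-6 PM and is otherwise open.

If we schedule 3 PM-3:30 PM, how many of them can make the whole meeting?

3

Ravi free: 10:15-12:15, 14:00-15:00 (invert busy blocks within the working day).
Luca free: 11:00-12:15, 13:45-15:45, 16:00-18:00.
Ximena free: 12:15-14:30 (invert busy blocks within the working day).
Erik free: 11:15-12:15, 13:15-14:00, 14:15-15:30, 16:45-17:30.
Bashir free: 09:45-11:30, 13:00-15:45 (invert busy blocks within the working day).
Wei free: 10:15-10:45, 13:45-14:15 (invert busy blocks within the working day).
Luca, Erik, and Bashir can make the full 15:00-15:30 slot — that's 3.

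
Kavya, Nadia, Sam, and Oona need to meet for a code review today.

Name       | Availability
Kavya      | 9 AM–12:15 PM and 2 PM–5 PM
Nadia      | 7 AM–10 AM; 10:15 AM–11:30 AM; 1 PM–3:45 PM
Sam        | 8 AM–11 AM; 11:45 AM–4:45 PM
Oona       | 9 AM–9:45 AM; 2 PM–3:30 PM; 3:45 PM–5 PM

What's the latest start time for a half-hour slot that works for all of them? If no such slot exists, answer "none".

Kavya ∩ Nadia: 09:00-10:00, 10:15-11:30, 14:00-15:45.
Kavya ∩ Nadia ∩ Sam: 09:00-10:00, 10:15-11:00, 14:00-15:45.
Kavya ∩ Nadia ∩ Sam ∩ Oona: 09:00-09:45, 14:00-15:30.
Those are the intersection windows.
The last common window of at least 30 minutes is 14:00-15:30; a 30-minute meeting can start as late as 15:00 and still end by 15:30.

15:00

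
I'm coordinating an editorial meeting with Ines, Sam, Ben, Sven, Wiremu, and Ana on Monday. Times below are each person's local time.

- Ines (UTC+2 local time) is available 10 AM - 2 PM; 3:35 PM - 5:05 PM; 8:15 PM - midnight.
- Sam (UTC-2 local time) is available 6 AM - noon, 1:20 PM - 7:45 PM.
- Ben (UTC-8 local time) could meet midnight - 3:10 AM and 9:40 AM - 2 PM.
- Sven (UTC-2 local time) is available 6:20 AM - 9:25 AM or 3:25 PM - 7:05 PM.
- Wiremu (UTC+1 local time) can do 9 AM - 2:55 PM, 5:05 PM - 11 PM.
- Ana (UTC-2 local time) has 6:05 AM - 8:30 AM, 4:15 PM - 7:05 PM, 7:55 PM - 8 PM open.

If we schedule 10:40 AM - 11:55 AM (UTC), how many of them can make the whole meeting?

Ines in UTC: 08:00-12:00, 13:35-15:05, 18:15-22:00 (subtract 2h to convert from UTC+2).
Sam in UTC: 08:00-14:00, 15:20-21:45 (add 2h to convert from UTC-2).
Ben in UTC: 08:00-11:10, 17:40-22:00 (add 8h to convert from UTC-8).
Sven in UTC: 08:20-11:25, 17:25-21:05 (add 2h to convert from UTC-2).
Wiremu in UTC: 08:00-13:55, 16:05-22:00 (subtract 1h to convert from UTC+1).
Ana in UTC: 08:05-10:30, 18:15-21:05, 21:55-22:00 (add 2h to convert from UTC-2).
Ines, Sam, and Wiremu can make the full 10:40-11:55 slot — that's 3.

3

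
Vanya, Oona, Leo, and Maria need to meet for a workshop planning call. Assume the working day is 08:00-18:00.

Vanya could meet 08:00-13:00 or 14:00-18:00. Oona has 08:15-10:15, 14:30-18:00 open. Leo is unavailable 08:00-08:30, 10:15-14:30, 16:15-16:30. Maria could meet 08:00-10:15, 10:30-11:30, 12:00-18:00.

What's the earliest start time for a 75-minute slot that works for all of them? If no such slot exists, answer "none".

Vanya free: 08:00-13:00, 14:00-18:00.
Oona free: 08:15-10:15, 14:30-18:00.
Leo free: 08:30-10:15, 14:30-16:15, 16:30-18:00 (invert busy blocks within the working day).
Maria free: 08:00-10:15, 10:30-11:30, 12:00-18:00.
Vanya ∩ Oona: 08:15-10:15, 14:30-18:00.
Vanya ∩ Oona ∩ Leo: 08:30-10:15, 14:30-16:15, 16:30-18:00.
Vanya ∩ Oona ∩ Leo ∩ Maria: 08:30-10:15, 14:30-16:15, 16:30-18:00.
The first common window of at least 75 minutes is 08:30-10:15, so the earliest start is 08:30.

08:30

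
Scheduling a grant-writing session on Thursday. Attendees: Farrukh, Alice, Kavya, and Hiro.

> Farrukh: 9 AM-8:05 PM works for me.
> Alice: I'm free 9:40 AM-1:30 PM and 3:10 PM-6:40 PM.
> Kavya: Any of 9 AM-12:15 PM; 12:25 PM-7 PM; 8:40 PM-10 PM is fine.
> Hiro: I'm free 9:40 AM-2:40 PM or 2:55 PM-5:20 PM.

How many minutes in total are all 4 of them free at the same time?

350

Farrukh ∩ Alice: 09:40-13:30, 15:10-18:40.
Farrukh ∩ Alice ∩ Kavya: 09:40-12:15, 12:25-13:30, 15:10-18:40.
Farrukh ∩ Alice ∩ Kavya ∩ Hiro: 09:40-12:15, 12:25-13:30, 15:10-17:20.
Those are the intersection windows.
Summing the common windows: 155 + 65 + 130 = 350 minutes.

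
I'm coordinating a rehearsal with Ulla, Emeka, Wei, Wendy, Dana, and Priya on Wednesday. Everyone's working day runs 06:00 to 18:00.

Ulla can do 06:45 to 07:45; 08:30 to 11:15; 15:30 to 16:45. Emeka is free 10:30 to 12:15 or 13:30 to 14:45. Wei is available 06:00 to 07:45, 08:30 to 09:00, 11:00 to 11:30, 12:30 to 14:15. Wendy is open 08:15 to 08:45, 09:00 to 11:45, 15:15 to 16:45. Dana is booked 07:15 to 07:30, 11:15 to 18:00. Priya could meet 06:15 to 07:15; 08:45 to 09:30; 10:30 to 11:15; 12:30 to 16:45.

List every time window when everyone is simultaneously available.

Ulla free: 06:45-07:45, 08:30-11:15, 15:30-16:45.
Emeka free: 10:30-12:15, 13:30-14:45.
Wei free: 06:00-07:45, 08:30-09:00, 11:00-11:30, 12:30-14:15.
Wendy free: 08:15-08:45, 09:00-11:45, 15:15-16:45.
Dana free: 06:00-07:15, 07:30-11:15 (invert busy blocks within the working day).
Priya free: 06:15-07:15, 08:45-09:30, 10:30-11:15, 12:30-16:45.
Ulla ∩ Emeka: 10:30-11:15.
Ulla ∩ Emeka ∩ Wei: 11:00-11:15.
Ulla ∩ Emeka ∩ Wei ∩ Wendy: 11:00-11:15.
Ulla ∩ Emeka ∩ Wei ∩ Wendy ∩ Dana: 11:00-11:15.
Ulla ∩ Emeka ∩ Wei ∩ Wendy ∩ Dana ∩ Priya: 11:00-11:15.
So the common availability across everyone is 11:00-11:15.

11:00-11:15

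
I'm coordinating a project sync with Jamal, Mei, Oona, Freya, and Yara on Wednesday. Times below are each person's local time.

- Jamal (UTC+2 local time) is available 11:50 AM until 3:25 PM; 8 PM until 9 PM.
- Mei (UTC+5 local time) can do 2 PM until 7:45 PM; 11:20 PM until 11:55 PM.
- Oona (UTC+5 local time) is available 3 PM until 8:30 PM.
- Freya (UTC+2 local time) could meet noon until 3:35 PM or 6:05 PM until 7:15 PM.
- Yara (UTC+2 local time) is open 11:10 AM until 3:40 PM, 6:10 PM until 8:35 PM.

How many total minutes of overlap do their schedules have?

Jamal in UTC: 09:50-13:25, 18:00-19:00 (subtract 2h to convert from UTC+2).
Mei in UTC: 09:00-14:45, 18:20-18:55 (subtract 5h to convert from UTC+5).
Oona in UTC: 10:00-15:30 (subtract 5h to convert from UTC+5).
Freya in UTC: 10:00-13:35, 16:05-17:15 (subtract 2h to convert from UTC+2).
Yara in UTC: 09:10-13:40, 16:10-18:35 (subtract 2h to convert from UTC+2).
Jamal ∩ Mei: 09:50-13:25, 18:20-18:55.
Jamal ∩ Mei ∩ Oona: 10:00-13:25.
Jamal ∩ Mei ∩ Oona ∩ Freya: 10:00-13:25.
Jamal ∩ Mei ∩ Oona ∩ Freya ∩ Yara: 10:00-13:25.
That's a single block of 205 minutes.

205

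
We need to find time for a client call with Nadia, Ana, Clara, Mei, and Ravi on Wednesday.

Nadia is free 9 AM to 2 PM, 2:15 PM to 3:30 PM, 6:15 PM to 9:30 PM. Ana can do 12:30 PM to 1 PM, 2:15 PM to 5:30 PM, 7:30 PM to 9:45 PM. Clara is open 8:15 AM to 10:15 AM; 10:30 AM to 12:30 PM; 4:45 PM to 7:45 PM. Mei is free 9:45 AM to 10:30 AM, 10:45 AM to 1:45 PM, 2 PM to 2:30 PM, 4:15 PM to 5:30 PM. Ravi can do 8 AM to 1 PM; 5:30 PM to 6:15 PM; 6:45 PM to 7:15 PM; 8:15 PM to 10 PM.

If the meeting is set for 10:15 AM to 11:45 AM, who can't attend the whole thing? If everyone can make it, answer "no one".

Nadia: free for 10:15-11:45. Ana: not fully free for 10:15-11:45. Clara: not fully free for 10:15-11:45. Mei: not fully free for 10:15-11:45. Ravi: free for 10:15-11:45.

Ana, Clara, Mei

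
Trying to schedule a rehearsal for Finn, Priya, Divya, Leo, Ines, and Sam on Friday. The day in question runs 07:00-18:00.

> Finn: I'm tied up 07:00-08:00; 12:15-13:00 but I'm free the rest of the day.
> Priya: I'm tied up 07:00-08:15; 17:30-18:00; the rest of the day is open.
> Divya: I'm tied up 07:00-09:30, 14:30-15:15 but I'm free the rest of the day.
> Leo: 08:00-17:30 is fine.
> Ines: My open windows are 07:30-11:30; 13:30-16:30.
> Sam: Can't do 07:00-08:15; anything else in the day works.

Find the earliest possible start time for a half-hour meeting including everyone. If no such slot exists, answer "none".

Finn free: 08:00-12:15, 13:00-18:00 (invert busy blocks within the working day).
Priya free: 08:15-17:30 (invert busy blocks within the working day).
Divya free: 09:30-14:30, 15:15-18:00 (invert busy blocks within the working day).
Leo free: 08:00-17:30.
Ines free: 07:30-11:30, 13:30-16:30.
Sam free: 08:15-18:00 (invert busy blocks within the working day).
Finn ∩ Priya: 08:15-12:15, 13:00-17:30.
Finn ∩ Priya ∩ Divya: 09:30-12:15, 13:00-14:30, 15:15-17:30.
Finn ∩ Priya ∩ Divya ∩ Leo: 09:30-12:15, 13:00-14:30, 15:15-17:30.
Finn ∩ Priya ∩ Divya ∩ Leo ∩ Ines: 09:30-11:30, 13:30-14:30, 15:15-16:30.
Finn ∩ Priya ∩ Divya ∩ Leo ∩ Ines ∩ Sam: 09:30-11:30, 13:30-14:30, 15:15-16:30.
So the common availability across everyone is 09:30-11:30, 13:30-14:30, 15:15-16:30.
The first common window of at least 30 minutes is 09:30-11:30, so the earliest start is 09:30.

09:30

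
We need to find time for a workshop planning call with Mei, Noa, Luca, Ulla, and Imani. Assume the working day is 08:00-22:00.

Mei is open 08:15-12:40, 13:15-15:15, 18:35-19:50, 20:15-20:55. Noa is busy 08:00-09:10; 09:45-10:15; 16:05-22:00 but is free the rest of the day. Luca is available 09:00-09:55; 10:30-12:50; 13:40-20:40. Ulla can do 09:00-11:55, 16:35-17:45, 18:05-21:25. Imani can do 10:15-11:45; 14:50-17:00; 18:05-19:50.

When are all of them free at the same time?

10:30-11:45

Mei free: 08:15-12:40, 13:15-15:15, 18:35-19:50, 20:15-20:55.
Noa free: 09:10-09:45, 10:15-16:05 (invert busy blocks within the working day).
Luca free: 09:00-09:55, 10:30-12:50, 13:40-20:40.
Ulla free: 09:00-11:55, 16:35-17:45, 18:05-21:25.
Imani free: 10:15-11:45, 14:50-17:00, 18:05-19:50.
Mei ∩ Noa: 09:10-09:45, 10:15-12:40, 13:15-15:15.
Mei ∩ Noa ∩ Luca: 09:10-09:45, 10:30-12:40, 13:40-15:15.
Mei ∩ Noa ∩ Luca ∩ Ulla: 09:10-09:45, 10:30-11:55.
Mei ∩ Noa ∩ Luca ∩ Ulla ∩ Imani: 10:30-11:45.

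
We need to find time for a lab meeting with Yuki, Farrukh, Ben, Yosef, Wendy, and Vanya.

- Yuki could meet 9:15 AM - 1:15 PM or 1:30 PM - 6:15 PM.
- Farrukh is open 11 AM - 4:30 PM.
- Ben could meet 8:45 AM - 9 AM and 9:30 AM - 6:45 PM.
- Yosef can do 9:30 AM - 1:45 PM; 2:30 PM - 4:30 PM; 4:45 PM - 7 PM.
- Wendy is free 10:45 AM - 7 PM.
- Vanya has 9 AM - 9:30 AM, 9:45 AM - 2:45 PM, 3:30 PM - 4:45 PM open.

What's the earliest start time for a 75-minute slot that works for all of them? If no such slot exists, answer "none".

Yuki ∩ Farrukh: 11:00-13:15, 13:30-16:30.
Yuki ∩ Farrukh ∩ Ben: 11:00-13:15, 13:30-16:30.
Yuki ∩ Farrukh ∩ Ben ∩ Yosef: 11:00-13:15, 13:30-13:45, 14:30-16:30.
Yuki ∩ Farrukh ∩ Ben ∩ Yosef ∩ Wendy: 11:00-13:15, 13:30-13:45, 14:30-16:30.
Yuki ∩ Farrukh ∩ Ben ∩ Yosef ∩ Wendy ∩ Vanya: 11:00-13:15, 13:30-13:45, 14:30-14:45, 15:30-16:30.
The first common window of at least 75 minutes is 11:00-13:15, so the earliest start is 11:00.

11:00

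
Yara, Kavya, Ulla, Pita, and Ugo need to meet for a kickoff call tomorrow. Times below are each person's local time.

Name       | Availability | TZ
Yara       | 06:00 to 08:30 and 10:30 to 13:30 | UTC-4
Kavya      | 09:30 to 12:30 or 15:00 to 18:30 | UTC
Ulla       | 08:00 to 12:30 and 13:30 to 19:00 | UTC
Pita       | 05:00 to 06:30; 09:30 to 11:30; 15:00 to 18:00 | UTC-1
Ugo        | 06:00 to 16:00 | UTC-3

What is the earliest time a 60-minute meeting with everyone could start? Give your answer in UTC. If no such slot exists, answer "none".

10:30

Yara in UTC: 10:00-12:30, 14:30-17:30 (add 4h to convert from UTC-4).
Kavya in UTC: 09:30-12:30, 15:00-18:30.
Ulla in UTC: 08:00-12:30, 13:30-19:00.
Pita in UTC: 06:00-07:30, 10:30-12:30, 16:00-19:00 (add 1h to convert from UTC-1).
Ugo in UTC: 09:00-19:00 (add 3h to convert from UTC-3).
Yara ∩ Kavya: 10:00-12:30, 15:00-17:30.
Yara ∩ Kavya ∩ Ulla: 10:00-12:30, 15:00-17:30.
Yara ∩ Kavya ∩ Ulla ∩ Pita: 10:30-12:30, 16:00-17:30.
Yara ∩ Kavya ∩ Ulla ∩ Pita ∩ Ugo: 10:30-12:30, 16:00-17:30.
The first common window of at least 60 minutes is 10:30-12:30, so the earliest start is 10:30.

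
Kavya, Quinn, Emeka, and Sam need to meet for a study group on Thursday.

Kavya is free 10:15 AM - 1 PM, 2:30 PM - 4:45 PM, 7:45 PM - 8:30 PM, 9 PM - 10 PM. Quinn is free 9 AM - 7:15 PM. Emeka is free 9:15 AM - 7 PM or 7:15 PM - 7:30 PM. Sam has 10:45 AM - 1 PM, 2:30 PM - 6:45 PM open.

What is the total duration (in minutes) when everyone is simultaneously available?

Kavya ∩ Quinn: 10:15-13:00, 14:30-16:45.
Kavya ∩ Quinn ∩ Emeka: 10:15-13:00, 14:30-16:45.
Kavya ∩ Quinn ∩ Emeka ∩ Sam: 10:45-13:00, 14:30-16:45.
Summing the common windows: 135 + 135 = 270 minutes.

270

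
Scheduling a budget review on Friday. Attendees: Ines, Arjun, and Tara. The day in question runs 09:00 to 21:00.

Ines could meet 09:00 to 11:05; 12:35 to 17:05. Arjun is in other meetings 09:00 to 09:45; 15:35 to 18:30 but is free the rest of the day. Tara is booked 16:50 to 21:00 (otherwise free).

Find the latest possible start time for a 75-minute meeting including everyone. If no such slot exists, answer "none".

Ines free: 09:00-11:05, 12:35-17:05.
Arjun free: 09:45-15:35, 18:30-21:00 (invert busy blocks within the working day).
Tara free: 09:00-16:50 (invert busy blocks within the working day).
Ines ∩ Arjun: 09:45-11:05, 12:35-15:35.
Ines ∩ Arjun ∩ Tara: 09:45-11:05, 12:35-15:35.
Those are the intersection windows.
The last common window of at least 75 minutes is 12:35-15:35; a 75-minute meeting can start as late as 14:20 and still end by 15:35.

14:20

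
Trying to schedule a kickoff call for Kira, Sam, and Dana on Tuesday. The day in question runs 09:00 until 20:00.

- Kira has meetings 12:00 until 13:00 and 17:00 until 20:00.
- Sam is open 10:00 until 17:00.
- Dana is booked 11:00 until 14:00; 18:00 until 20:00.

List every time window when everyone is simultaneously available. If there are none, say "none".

Kira free: 09:00-12:00, 13:00-17:00 (invert busy blocks within the working day).
Sam free: 10:00-17:00.
Dana free: 09:00-11:00, 14:00-18:00 (invert busy blocks within the working day).
Kira ∩ Sam: 10:00-12:00, 13:00-17:00.
Kira ∩ Sam ∩ Dana: 10:00-11:00, 14:00-17:00.
Those are the intersection windows.

10:00-11:00, 14:00-17:00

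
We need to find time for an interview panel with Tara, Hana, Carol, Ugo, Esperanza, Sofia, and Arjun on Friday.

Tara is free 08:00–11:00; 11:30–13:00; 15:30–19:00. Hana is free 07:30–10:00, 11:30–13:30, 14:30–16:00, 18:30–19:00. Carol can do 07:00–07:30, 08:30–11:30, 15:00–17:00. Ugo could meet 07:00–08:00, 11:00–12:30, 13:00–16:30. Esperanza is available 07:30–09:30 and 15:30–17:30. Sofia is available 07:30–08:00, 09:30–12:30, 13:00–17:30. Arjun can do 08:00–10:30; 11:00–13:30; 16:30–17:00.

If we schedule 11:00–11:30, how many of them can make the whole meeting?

4

Carol, Ugo, Sofia, and Arjun can make the full 11:00-11:30 slot — that's 4.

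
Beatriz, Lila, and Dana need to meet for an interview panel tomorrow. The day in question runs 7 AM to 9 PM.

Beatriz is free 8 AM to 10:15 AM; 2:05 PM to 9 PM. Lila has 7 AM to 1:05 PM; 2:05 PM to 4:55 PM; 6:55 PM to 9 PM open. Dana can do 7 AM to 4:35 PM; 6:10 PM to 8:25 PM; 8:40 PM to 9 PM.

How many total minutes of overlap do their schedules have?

Beatriz ∩ Lila: 08:00-10:15, 14:05-16:55, 18:55-21:00.
Beatriz ∩ Lila ∩ Dana: 08:00-10:15, 14:05-16:35, 18:55-20:25, 20:40-21:00.
Summing the common windows: 135 + 150 + 90 + 20 = 395 minutes.

395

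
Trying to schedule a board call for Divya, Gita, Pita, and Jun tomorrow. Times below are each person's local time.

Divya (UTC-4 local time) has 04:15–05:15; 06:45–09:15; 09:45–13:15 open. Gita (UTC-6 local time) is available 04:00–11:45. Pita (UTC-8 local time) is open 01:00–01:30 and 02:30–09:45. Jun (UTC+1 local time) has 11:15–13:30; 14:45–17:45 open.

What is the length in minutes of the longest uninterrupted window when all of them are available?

Divya in UTC: 08:15-09:15, 10:45-13:15, 13:45-17:15 (add 4h to convert from UTC-4).
Gita in UTC: 10:00-17:45 (add 6h to convert from UTC-6).
Pita in UTC: 09:00-09:30, 10:30-17:45 (add 8h to convert from UTC-8).
Jun in UTC: 10:15-12:30, 13:45-16:45 (subtract 1h to convert from UTC+1).
Divya ∩ Gita: 10:45-13:15, 13:45-17:15.
Divya ∩ Gita ∩ Pita: 10:45-13:15, 13:45-17:15.
Divya ∩ Gita ∩ Pita ∩ Jun: 10:45-12:30, 13:45-16:45.
Those are the intersection windows.
The longest is 13:45-16:45 at 180 minutes.

180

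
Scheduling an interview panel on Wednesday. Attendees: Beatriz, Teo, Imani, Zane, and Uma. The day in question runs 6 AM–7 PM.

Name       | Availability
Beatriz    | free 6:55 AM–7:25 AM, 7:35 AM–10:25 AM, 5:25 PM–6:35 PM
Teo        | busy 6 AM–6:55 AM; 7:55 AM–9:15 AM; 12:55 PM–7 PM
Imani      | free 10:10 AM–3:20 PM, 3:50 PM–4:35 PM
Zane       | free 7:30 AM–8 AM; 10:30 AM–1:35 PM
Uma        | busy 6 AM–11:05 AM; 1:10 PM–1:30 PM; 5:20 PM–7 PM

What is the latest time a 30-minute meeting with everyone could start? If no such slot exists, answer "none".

none

Beatriz free: 06:55-07:25, 07:35-10:25, 17:25-18:35.
Teo free: 06:55-07:55, 09:15-12:55 (invert busy blocks within the working day).
Imani free: 10:10-15:20, 15:50-16:35.
Zane free: 07:30-08:00, 10:30-13:35.
Uma free: 11:05-13:10, 13:30-17:20 (invert busy blocks within the working day).
Beatriz ∩ Teo: 06:55-07:25, 07:35-07:55, 09:15-10:25.
Beatriz ∩ Teo ∩ Imani: 10:10-10:25.
Beatriz ∩ Teo ∩ Imani ∩ Zane: ∅.
Beatriz ∩ Teo ∩ Imani ∩ Zane ∩ Uma: ∅.
There is no time when everyone is free.
No common window is at least 30 minutes long.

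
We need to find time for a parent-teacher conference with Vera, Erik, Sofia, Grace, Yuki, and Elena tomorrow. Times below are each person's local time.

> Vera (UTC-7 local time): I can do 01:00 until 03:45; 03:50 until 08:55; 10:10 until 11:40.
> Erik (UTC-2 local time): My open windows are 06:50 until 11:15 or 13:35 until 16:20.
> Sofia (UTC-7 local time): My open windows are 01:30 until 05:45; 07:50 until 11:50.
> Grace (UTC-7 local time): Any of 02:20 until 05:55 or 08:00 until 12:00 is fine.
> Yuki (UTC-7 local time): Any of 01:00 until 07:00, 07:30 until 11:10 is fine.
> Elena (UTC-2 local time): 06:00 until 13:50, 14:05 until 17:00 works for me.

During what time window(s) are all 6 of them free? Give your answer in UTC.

09:20-10:45, 10:50-12:45, 15:35-15:50, 17:10-18:10

Vera in UTC: 08:00-10:45, 10:50-15:55, 17:10-18:40 (add 7h to convert from UTC-7).
Erik in UTC: 08:50-13:15, 15:35-18:20 (add 2h to convert from UTC-2).
Sofia in UTC: 08:30-12:45, 14:50-18:50 (add 7h to convert from UTC-7).
Grace in UTC: 09:20-12:55, 15:00-19:00 (add 7h to convert from UTC-7).
Yuki in UTC: 08:00-14:00, 14:30-18:10 (add 7h to convert from UTC-7).
Elena in UTC: 08:00-15:50, 16:05-19:00 (add 2h to convert from UTC-2).
Vera ∩ Erik: 08:50-10:45, 10:50-13:15, 15:35-15:55, 17:10-18:20.
Vera ∩ Erik ∩ Sofia: 08:50-10:45, 10:50-12:45, 15:35-15:55, 17:10-18:20.
Vera ∩ Erik ∩ Sofia ∩ Grace: 09:20-10:45, 10:50-12:45, 15:35-15:55, 17:10-18:20.
Vera ∩ Erik ∩ Sofia ∩ Grace ∩ Yuki: 09:20-10:45, 10:50-12:45, 15:35-15:55, 17:10-18:10.
Vera ∩ Erik ∩ Sofia ∩ Grace ∩ Yuki ∩ Elena: 09:20-10:45, 10:50-12:45, 15:35-15:50, 17:10-18:10.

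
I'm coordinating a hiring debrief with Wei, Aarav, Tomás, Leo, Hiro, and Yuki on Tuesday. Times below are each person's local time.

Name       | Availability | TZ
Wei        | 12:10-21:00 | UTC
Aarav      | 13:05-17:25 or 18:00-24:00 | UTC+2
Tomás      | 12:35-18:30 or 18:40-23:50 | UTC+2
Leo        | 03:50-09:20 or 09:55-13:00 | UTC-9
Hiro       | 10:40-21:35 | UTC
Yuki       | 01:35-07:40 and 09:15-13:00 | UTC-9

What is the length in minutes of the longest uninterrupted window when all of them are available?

155

Wei in UTC: 12:10-21:00.
Aarav in UTC: 11:05-15:25, 16:00-22:00 (subtract 2h to convert from UTC+2).
Tomás in UTC: 10:35-16:30, 16:40-21:50 (subtract 2h to convert from UTC+2).
Leo in UTC: 12:50-18:20, 18:55-22:00 (add 9h to convert from UTC-9).
Hiro in UTC: 10:40-21:35.
Yuki in UTC: 10:35-16:40, 18:15-22:00 (add 9h to convert from UTC-9).
Wei ∩ Aarav: 12:10-15:25, 16:00-21:00.
Wei ∩ Aarav ∩ Tomás: 12:10-15:25, 16:00-16:30, 16:40-21:00.
Wei ∩ Aarav ∩ Tomás ∩ Leo: 12:50-15:25, 16:00-16:30, 16:40-18:20, 18:55-21:00.
Wei ∩ Aarav ∩ Tomás ∩ Leo ∩ Hiro: 12:50-15:25, 16:00-16:30, 16:40-18:20, 18:55-21:00.
Wei ∩ Aarav ∩ Tomás ∩ Leo ∩ Hiro ∩ Yuki: 12:50-15:25, 16:00-16:30, 18:15-18:20, 18:55-21:00.
Those are the intersection windows.
The longest is 12:50-15:25 at 155 minutes.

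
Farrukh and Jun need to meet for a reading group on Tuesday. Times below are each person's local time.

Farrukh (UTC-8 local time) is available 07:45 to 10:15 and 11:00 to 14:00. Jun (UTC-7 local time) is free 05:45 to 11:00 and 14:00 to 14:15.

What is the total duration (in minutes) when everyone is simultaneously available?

150

Farrukh in UTC: 15:45-18:15, 19:00-22:00 (add 8h to convert from UTC-8).
Jun in UTC: 12:45-18:00, 21:00-21:15 (add 7h to convert from UTC-7).
Farrukh ∩ Jun: 15:45-18:00, 21:00-21:15.
So the common availability across everyone is 15:45-18:00, 21:00-21:15.
Summing the common windows: 135 + 15 = 150 minutes.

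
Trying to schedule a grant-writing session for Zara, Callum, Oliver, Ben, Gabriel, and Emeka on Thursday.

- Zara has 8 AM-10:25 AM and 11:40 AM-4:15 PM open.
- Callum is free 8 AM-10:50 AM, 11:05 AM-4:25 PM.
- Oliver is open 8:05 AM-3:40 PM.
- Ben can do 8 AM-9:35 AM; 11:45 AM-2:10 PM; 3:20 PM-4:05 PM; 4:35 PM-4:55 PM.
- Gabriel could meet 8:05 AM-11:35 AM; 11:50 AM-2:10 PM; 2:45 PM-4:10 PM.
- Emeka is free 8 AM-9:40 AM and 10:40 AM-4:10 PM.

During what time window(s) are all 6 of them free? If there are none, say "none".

Zara ∩ Callum: 08:00-10:25, 11:40-16:15.
Zara ∩ Callum ∩ Oliver: 08:05-10:25, 11:40-15:40.
Zara ∩ Callum ∩ Oliver ∩ Ben: 08:05-09:35, 11:45-14:10, 15:20-15:40.
Zara ∩ Callum ∩ Oliver ∩ Ben ∩ Gabriel: 08:05-09:35, 11:50-14:10, 15:20-15:40.
Zara ∩ Callum ∩ Oliver ∩ Ben ∩ Gabriel ∩ Emeka: 08:05-09:35, 11:50-14:10, 15:20-15:40.
Those are the intersection windows.

08:05-09:35, 11:50-14:10, 15:20-15:40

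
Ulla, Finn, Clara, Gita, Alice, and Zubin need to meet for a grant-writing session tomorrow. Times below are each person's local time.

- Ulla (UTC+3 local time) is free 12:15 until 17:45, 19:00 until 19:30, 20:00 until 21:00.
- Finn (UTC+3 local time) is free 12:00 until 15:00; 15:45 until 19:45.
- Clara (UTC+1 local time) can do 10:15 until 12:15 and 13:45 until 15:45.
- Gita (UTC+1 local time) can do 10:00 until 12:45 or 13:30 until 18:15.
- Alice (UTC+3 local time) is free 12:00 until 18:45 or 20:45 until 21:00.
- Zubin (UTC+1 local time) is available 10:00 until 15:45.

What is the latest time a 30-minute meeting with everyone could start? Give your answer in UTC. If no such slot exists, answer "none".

14:15

Ulla in UTC: 09:15-14:45, 16:00-16:30, 17:00-18:00 (subtract 3h to convert from UTC+3).
Finn in UTC: 09:00-12:00, 12:45-16:45 (subtract 3h to convert from UTC+3).
Clara in UTC: 09:15-11:15, 12:45-14:45 (subtract 1h to convert from UTC+1).
Gita in UTC: 09:00-11:45, 12:30-17:15 (subtract 1h to convert from UTC+1).
Alice in UTC: 09:00-15:45, 17:45-18:00 (subtract 3h to convert from UTC+3).
Zubin in UTC: 09:00-14:45 (subtract 1h to convert from UTC+1).
Ulla ∩ Finn: 09:15-12:00, 12:45-14:45, 16:00-16:30.
Ulla ∩ Finn ∩ Clara: 09:15-11:15, 12:45-14:45.
Ulla ∩ Finn ∩ Clara ∩ Gita: 09:15-11:15, 12:45-14:45.
Ulla ∩ Finn ∩ Clara ∩ Gita ∩ Alice: 09:15-11:15, 12:45-14:45.
Ulla ∩ Finn ∩ Clara ∩ Gita ∩ Alice ∩ Zubin: 09:15-11:15, 12:45-14:45.
So the common availability across everyone is 09:15-11:15, 12:45-14:45.
The last common window of at least 30 minutes is 12:45-14:45; a 30-minute meeting can start as late as 14:15 and still end by 14:45.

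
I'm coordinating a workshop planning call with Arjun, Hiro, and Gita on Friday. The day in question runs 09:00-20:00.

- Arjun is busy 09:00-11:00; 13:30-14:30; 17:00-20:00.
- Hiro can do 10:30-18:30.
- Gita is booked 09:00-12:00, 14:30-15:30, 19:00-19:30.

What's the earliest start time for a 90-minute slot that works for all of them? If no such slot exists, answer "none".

Arjun free: 11:00-13:30, 14:30-17:00 (invert busy blocks within the working day).
Hiro free: 10:30-18:30.
Gita free: 12:00-14:30, 15:30-19:00, 19:30-20:00 (invert busy blocks within the working day).
Arjun ∩ Hiro: 11:00-13:30, 14:30-17:00.
Arjun ∩ Hiro ∩ Gita: 12:00-13:30, 15:30-17:00.
The first common window of at least 90 minutes is 12:00-13:30, so the earliest start is 12:00.

12:00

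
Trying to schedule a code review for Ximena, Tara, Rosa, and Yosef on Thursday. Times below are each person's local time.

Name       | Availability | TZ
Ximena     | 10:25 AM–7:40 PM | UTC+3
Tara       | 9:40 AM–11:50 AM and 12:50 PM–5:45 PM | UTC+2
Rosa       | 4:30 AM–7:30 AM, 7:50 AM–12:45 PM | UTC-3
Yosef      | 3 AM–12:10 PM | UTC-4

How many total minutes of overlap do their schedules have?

Ximena in UTC: 07:25-16:40 (subtract 3h to convert from UTC+3).
Tara in UTC: 07:40-09:50, 10:50-15:45 (subtract 2h to convert from UTC+2).
Rosa in UTC: 07:30-10:30, 10:50-15:45 (add 3h to convert from UTC-3).
Yosef in UTC: 07:00-16:10 (add 4h to convert from UTC-4).
Ximena ∩ Tara: 07:40-09:50, 10:50-15:45.
Ximena ∩ Tara ∩ Rosa: 07:40-09:50, 10:50-15:45.
Ximena ∩ Tara ∩ Rosa ∩ Yosef: 07:40-09:50, 10:50-15:45.
So the common availability across everyone is 07:40-09:50, 10:50-15:45.
Summing the common windows: 130 + 295 = 425 minutes.

425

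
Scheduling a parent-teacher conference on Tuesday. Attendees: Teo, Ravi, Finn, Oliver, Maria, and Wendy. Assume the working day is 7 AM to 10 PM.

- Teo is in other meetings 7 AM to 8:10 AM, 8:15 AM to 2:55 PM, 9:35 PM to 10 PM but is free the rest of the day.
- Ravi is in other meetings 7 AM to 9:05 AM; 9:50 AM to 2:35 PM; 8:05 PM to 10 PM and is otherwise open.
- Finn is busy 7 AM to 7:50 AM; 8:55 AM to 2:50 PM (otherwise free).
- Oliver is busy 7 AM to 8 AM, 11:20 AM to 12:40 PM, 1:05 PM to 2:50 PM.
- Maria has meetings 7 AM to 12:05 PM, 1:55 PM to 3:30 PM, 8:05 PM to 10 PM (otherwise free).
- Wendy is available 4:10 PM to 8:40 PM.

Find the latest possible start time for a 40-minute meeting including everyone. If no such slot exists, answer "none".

19:25

Teo free: 08:10-08:15, 14:55-21:35 (invert busy blocks within the working day).
Ravi free: 09:05-09:50, 14:35-20:05 (invert busy blocks within the working day).
Finn free: 07:50-08:55, 14:50-22:00 (invert busy blocks within the working day).
Oliver free: 08:00-11:20, 12:40-13:05, 14:50-22:00 (invert busy blocks within the working day).
Maria free: 12:05-13:55, 15:30-20:05 (invert busy blocks within the working day).
Wendy free: 16:10-20:40.
Teo ∩ Ravi: 14:55-20:05.
Teo ∩ Ravi ∩ Finn: 14:55-20:05.
Teo ∩ Ravi ∩ Finn ∩ Oliver: 14:55-20:05.
Teo ∩ Ravi ∩ Finn ∩ Oliver ∩ Maria: 15:30-20:05.
Teo ∩ Ravi ∩ Finn ∩ Oliver ∩ Maria ∩ Wendy: 16:10-20:05.
The last common window of at least 40 minutes is 16:10-20:05; a 40-minute meeting can start as late as 19:25 and still end by 20:05.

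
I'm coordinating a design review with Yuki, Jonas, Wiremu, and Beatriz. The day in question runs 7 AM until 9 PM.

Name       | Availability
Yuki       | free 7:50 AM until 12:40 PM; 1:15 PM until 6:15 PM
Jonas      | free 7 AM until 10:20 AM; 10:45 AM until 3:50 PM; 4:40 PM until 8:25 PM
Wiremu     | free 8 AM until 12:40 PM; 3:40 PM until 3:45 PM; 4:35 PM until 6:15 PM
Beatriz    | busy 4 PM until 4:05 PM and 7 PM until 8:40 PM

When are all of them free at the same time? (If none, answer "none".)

08:00-10:20, 10:45-12:40, 15:40-15:45, 16:40-18:15

Yuki free: 07:50-12:40, 13:15-18:15.
Jonas free: 07:00-10:20, 10:45-15:50, 16:40-20:25.
Wiremu free: 08:00-12:40, 15:40-15:45, 16:35-18:15.
Beatriz free: 07:00-16:00, 16:05-19:00, 20:40-21:00 (invert busy blocks within the working day).
Yuki ∩ Jonas: 07:50-10:20, 10:45-12:40, 13:15-15:50, 16:40-18:15.
Yuki ∩ Jonas ∩ Wiremu: 08:00-10:20, 10:45-12:40, 15:40-15:45, 16:40-18:15.
Yuki ∩ Jonas ∩ Wiremu ∩ Beatriz: 08:00-10:20, 10:45-12:40, 15:40-15:45, 16:40-18:15.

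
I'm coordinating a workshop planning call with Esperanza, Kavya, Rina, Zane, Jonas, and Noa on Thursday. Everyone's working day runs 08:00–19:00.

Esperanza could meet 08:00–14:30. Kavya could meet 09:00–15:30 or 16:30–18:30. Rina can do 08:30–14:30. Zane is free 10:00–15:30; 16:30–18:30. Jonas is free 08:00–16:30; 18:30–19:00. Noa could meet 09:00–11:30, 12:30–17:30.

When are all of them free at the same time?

Esperanza ∩ Kavya: 09:00-14:30.
Esperanza ∩ Kavya ∩ Rina: 09:00-14:30.
Esperanza ∩ Kavya ∩ Rina ∩ Zane: 10:00-14:30.
Esperanza ∩ Kavya ∩ Rina ∩ Zane ∩ Jonas: 10:00-14:30.
Esperanza ∩ Kavya ∩ Rina ∩ Zane ∩ Jonas ∩ Noa: 10:00-11:30, 12:30-14:30.

10:00-11:30, 12:30-14:30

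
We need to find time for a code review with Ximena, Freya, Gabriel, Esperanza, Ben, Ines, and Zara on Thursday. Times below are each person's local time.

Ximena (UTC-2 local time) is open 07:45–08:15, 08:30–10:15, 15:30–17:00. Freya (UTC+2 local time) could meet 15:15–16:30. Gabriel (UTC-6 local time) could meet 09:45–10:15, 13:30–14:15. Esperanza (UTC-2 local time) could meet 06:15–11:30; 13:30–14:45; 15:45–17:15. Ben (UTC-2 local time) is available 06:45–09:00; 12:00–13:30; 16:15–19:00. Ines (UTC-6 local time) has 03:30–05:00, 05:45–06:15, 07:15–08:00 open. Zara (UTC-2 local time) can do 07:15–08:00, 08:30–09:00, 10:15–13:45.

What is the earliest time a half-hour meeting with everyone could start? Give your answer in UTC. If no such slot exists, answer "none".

Ximena in UTC: 09:45-10:15, 10:30-12:15, 17:30-19:00 (add 2h to convert from UTC-2).
Freya in UTC: 13:15-14:30 (subtract 2h to convert from UTC+2).
Gabriel in UTC: 15:45-16:15, 19:30-20:15 (add 6h to convert from UTC-6).
Esperanza in UTC: 08:15-13:30, 15:30-16:45, 17:45-19:15 (add 2h to convert from UTC-2).
Ben in UTC: 08:45-11:00, 14:00-15:30, 18:15-21:00 (add 2h to convert from UTC-2).
Ines in UTC: 09:30-11:00, 11:45-12:15, 13:15-14:00 (add 6h to convert from UTC-6).
Zara in UTC: 09:15-10:00, 10:30-11:00, 12:15-15:45 (add 2h to convert from UTC-2).
Ximena ∩ Freya: ∅.
Ximena ∩ Freya ∩ Gabriel: ∅.
Ximena ∩ Freya ∩ Gabriel ∩ Esperanza: ∅.
Ximena ∩ Freya ∩ Gabriel ∩ Esperanza ∩ Ben: ∅.
Ximena ∩ Freya ∩ Gabriel ∩ Esperanza ∩ Ben ∩ Ines: ∅.
Ximena ∩ Freya ∩ Gabriel ∩ Esperanza ∩ Ben ∩ Ines ∩ Zara: ∅.
There is no time when everyone is free.
No common window is at least 30 minutes long.

none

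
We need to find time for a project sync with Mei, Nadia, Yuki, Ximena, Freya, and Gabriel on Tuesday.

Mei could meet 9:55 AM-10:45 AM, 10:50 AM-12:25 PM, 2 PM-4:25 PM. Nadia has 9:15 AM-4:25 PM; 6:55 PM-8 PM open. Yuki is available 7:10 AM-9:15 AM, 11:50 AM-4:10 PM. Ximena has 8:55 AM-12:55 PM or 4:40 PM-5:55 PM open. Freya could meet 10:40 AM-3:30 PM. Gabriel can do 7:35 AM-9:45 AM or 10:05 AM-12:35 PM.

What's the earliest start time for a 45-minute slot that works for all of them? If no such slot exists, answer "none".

Mei ∩ Nadia: 09:55-10:45, 10:50-12:25, 14:00-16:25.
Mei ∩ Nadia ∩ Yuki: 11:50-12:25, 14:00-16:10.
Mei ∩ Nadia ∩ Yuki ∩ Ximena: 11:50-12:25.
Mei ∩ Nadia ∩ Yuki ∩ Ximena ∩ Freya: 11:50-12:25.
Mei ∩ Nadia ∩ Yuki ∩ Ximena ∩ Freya ∩ Gabriel: 11:50-12:25.
No common window is at least 45 minutes long.

none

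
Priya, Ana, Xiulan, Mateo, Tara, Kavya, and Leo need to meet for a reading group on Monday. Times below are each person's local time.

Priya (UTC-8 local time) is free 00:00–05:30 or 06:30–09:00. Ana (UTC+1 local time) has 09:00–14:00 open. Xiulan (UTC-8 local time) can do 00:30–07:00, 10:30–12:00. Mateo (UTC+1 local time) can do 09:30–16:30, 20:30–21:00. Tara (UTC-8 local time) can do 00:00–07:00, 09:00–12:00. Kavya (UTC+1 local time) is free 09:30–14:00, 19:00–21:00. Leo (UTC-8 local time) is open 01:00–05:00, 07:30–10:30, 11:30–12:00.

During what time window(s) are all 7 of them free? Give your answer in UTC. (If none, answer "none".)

09:00-13:00

Priya in UTC: 08:00-13:30, 14:30-17:00 (add 8h to convert from UTC-8).
Ana in UTC: 08:00-13:00 (subtract 1h to convert from UTC+1).
Xiulan in UTC: 08:30-15:00, 18:30-20:00 (add 8h to convert from UTC-8).
Mateo in UTC: 08:30-15:30, 19:30-20:00 (subtract 1h to convert from UTC+1).
Tara in UTC: 08:00-15:00, 17:00-20:00 (add 8h to convert from UTC-8).
Kavya in UTC: 08:30-13:00, 18:00-20:00 (subtract 1h to convert from UTC+1).
Leo in UTC: 09:00-13:00, 15:30-18:30, 19:30-20:00 (add 8h to convert from UTC-8).
Priya ∩ Ana: 08:00-13:00.
Priya ∩ Ana ∩ Xiulan: 08:30-13:00.
Priya ∩ Ana ∩ Xiulan ∩ Mateo: 08:30-13:00.
Priya ∩ Ana ∩ Xiulan ∩ Mateo ∩ Tara: 08:30-13:00.
Priya ∩ Ana ∩ Xiulan ∩ Mateo ∩ Tara ∩ Kavya: 08:30-13:00.
Priya ∩ Ana ∩ Xiulan ∩ Mateo ∩ Tara ∩ Kavya ∩ Leo: 09:00-13:00.
So the common availability across everyone is 09:00-13:00.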